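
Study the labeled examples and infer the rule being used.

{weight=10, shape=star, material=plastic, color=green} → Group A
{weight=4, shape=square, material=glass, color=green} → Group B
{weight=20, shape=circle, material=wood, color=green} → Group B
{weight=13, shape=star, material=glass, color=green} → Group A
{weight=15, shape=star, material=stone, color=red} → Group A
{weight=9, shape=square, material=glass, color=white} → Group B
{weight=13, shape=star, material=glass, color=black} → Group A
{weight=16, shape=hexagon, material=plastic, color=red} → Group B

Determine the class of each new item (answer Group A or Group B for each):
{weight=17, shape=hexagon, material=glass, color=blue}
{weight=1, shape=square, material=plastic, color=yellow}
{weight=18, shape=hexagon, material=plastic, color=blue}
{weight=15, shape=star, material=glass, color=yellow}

Checking candidate rules against both groups, what survives is: shape is star.
{weight=17, shape=hexagon, material=glass, color=blue}: shape is hexagon, lacks this property → Group B. {weight=1, shape=square, material=plastic, color=yellow}: shape is square, lacks this property → Group B. {weight=18, shape=hexagon, material=plastic, color=blue}: shape is hexagon, lacks this property → Group B. {weight=15, shape=star, material=glass, color=yellow}: shape is star, fits → Group A.

Group B, Group B, Group B, Group A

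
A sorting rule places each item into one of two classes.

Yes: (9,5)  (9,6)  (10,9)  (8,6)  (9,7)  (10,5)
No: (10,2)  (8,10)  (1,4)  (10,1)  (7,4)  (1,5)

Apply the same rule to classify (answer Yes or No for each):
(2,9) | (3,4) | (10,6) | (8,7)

No, No, Yes, Yes

All 'Yes' examples share one property — first > second AND sum ≥ 14 — and every 'No' example lacks it.
(2,9): 2 < 9, 2+9 = 11 — doesn't match, so No. (3,4): 3 < 4, 3+4 = 7 — doesn't match, so No. (10,6): 10 > 6, 10+6 = 16 — qualifies, so Yes. (8,7): 8 > 7, 8+7 = 15 — qualifies, so Yes.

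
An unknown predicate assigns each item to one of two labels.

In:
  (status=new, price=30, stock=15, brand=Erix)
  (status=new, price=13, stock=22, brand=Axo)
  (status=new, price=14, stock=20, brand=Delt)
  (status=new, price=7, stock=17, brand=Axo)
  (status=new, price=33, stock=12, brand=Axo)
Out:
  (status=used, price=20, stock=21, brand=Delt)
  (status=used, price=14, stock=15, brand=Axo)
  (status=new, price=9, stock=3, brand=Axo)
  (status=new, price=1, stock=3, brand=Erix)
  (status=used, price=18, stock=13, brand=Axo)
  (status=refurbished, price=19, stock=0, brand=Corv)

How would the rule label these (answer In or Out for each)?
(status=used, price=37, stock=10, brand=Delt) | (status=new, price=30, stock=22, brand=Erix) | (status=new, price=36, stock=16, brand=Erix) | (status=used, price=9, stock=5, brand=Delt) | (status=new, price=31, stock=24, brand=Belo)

The simplest hypothesis consistent with all the labels is: status is new AND stock ≥ 12.
(status=used, price=37, stock=10, brand=Delt) → status is used, stock = 10 → Out. (status=new, price=30, stock=22, brand=Erix) → status is new, stock = 22 → In. (status=new, price=36, stock=16, brand=Erix) → status is new, stock = 16 → In. (status=used, price=9, stock=5, brand=Delt) → status is used, stock = 5 → Out. (status=new, price=31, stock=24, brand=Belo) → status is new, stock = 24 → In.

Out, In, In, Out, In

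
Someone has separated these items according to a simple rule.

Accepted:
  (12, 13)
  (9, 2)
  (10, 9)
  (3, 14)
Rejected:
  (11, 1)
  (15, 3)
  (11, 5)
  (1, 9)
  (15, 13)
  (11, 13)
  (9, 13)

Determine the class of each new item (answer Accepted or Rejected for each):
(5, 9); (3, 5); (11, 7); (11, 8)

Rejected, Rejected, Rejected, Accepted

Every 'Accepted' example satisfies: sum is odd. None of the 'Rejected' examples do.
Rejected: (5, 9), since 5+9 = 14. Rejected: (3, 5), since 3+5 = 8. Rejected: (11, 7), since 11+7 = 18. Accepted: (11, 8), since 11+8 = 19.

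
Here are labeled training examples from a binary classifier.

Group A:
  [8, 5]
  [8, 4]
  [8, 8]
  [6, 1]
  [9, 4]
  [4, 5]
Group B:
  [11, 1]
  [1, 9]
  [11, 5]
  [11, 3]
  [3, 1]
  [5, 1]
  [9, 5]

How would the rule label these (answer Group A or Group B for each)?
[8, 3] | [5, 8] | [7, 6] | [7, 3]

The rule appears to be: product is even.
[8, 3] — 8·3 = 24, hence Group A. [5, 8] — 5·8 = 40, hence Group A. [7, 6] — 7·6 = 42, hence Group A. [7, 3] — 7·3 = 21, hence Group B.

Group A, Group A, Group A, Group B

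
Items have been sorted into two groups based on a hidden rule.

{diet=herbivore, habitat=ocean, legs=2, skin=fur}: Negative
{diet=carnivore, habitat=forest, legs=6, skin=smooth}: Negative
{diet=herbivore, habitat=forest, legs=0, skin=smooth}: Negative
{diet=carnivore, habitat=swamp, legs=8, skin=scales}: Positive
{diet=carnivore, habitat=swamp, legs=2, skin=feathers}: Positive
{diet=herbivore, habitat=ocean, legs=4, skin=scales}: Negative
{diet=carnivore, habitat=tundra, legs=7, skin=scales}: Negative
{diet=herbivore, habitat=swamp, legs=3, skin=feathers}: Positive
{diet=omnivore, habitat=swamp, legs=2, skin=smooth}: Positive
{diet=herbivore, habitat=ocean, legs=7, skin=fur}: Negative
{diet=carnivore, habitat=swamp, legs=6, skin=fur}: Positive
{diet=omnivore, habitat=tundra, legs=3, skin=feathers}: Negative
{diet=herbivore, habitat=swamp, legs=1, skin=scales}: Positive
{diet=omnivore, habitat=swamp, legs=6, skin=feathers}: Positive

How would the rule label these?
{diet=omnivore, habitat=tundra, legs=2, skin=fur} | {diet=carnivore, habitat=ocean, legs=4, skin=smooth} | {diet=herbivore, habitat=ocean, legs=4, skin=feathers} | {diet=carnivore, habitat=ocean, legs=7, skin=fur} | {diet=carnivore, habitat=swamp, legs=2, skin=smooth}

Negative, Negative, Negative, Negative, Positive

Rule: habitat is swamp. This holds for each 'Positive' example and fails for each 'Negative' one.
{diet=omnivore, habitat=tundra, legs=2, skin=fur}: habitat is tundra — does not fit, so Negative. {diet=carnivore, habitat=ocean, legs=4, skin=smooth}: habitat is ocean — does not fit, so Negative. {diet=herbivore, habitat=ocean, legs=4, skin=feathers}: habitat is ocean — does not fit, so Negative. {diet=carnivore, habitat=ocean, legs=7, skin=fur}: habitat is ocean — does not fit, so Negative. {diet=carnivore, habitat=swamp, legs=2, skin=smooth}: habitat is swamp — matches, so Positive.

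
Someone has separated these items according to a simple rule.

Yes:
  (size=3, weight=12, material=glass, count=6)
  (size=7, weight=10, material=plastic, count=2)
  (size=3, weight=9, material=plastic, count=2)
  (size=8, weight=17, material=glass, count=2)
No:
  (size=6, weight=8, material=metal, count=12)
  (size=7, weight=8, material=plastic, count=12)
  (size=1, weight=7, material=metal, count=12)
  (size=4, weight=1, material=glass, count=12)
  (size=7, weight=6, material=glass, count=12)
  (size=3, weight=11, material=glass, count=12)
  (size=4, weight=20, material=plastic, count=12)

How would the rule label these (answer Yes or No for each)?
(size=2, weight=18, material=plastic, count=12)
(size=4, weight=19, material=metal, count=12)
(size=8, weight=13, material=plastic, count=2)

No, No, Yes

Every 'Yes' example satisfies: count ≤ 6. None of the 'No' examples do.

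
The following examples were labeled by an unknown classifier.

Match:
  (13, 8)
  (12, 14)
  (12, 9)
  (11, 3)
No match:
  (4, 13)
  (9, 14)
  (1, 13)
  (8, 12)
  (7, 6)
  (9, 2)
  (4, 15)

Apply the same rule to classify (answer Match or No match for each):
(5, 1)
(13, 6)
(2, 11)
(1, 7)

No match, Match, No match, No match

Every 'Match' example satisfies: first ≥ 11. None of the 'No match' examples do.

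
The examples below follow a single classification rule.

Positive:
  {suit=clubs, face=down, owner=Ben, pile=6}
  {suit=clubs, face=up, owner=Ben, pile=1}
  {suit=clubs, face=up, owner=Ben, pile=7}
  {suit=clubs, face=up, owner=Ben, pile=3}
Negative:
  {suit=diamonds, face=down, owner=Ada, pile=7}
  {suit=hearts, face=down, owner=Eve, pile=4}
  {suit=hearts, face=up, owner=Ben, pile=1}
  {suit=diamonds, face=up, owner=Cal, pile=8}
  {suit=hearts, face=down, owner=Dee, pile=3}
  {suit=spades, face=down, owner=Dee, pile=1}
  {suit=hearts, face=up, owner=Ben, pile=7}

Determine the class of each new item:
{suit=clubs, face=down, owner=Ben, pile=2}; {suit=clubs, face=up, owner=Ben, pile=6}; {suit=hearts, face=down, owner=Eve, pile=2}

Looking at the examples, the only property every 'Positive' case has and every 'Negative' case lacks is: suit is clubs.

Positive, Positive, Negative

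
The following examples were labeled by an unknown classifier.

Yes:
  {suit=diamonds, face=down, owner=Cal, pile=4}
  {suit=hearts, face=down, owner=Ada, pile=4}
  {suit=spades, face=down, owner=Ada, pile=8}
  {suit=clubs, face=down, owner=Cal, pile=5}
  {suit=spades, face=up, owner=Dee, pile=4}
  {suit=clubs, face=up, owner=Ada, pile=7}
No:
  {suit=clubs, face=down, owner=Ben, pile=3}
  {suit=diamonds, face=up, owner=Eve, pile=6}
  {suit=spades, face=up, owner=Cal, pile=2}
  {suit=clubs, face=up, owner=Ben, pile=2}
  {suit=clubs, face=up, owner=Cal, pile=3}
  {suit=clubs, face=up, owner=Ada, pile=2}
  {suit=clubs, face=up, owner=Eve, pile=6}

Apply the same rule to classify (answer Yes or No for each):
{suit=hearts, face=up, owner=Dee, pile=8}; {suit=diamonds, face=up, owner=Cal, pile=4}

Yes, Yes

Rule: pile ≥ 4 AND pile ≠ 6. This holds for each 'Yes' example and fails for each 'No' one.
{suit=hearts, face=up, owner=Dee, pile=8}: pile = 8, meets the rule → Yes.
{suit=diamonds, face=up, owner=Cal, pile=4}: pile = 4, meets the rule → Yes.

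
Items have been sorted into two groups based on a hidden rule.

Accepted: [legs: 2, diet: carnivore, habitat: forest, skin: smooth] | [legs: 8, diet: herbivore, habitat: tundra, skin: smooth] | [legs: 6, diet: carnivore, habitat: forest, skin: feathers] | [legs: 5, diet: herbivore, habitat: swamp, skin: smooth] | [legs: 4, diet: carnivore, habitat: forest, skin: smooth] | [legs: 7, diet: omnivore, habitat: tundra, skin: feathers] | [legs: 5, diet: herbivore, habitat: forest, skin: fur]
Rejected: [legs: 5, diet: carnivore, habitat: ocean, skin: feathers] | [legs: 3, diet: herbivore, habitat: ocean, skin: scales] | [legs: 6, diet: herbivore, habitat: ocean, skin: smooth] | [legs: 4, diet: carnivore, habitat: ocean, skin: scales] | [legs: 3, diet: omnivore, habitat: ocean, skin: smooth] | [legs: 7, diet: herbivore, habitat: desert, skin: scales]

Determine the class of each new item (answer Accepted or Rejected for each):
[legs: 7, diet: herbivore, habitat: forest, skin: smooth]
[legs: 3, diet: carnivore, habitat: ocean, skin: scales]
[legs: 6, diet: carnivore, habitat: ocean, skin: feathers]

The distinguishing property — habitat is not ocean AND skin is not scales — holds for all the 'Accepted' cases and none of the 'Rejected' cases.
[legs: 7, diet: herbivore, habitat: forest, skin: smooth]: habitat is forest, skin is smooth, qualifies → Accepted. [legs: 3, diet: carnivore, habitat: ocean, skin: scales]: habitat is ocean, skin is scales, doesn't qualify → Rejected. [legs: 6, diet: carnivore, habitat: ocean, skin: feathers]: habitat is ocean, skin is feathers, doesn't qualify → Rejected.

Accepted, Rejected, Rejected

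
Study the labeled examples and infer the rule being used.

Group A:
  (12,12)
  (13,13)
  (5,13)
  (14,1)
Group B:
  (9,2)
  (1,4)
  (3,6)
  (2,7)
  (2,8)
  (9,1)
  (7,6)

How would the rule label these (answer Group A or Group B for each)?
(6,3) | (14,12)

Group B, Group A

The pattern is that an item is 'Group A' exactly when: sum ≥ 15.
(6,3): 6+3 = 9, lacks this property → Group B. (14,12): 14+12 = 26, checks out → Group A.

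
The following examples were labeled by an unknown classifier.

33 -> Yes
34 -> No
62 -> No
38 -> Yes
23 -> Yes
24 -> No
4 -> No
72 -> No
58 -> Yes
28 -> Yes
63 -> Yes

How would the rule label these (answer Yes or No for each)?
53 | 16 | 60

A rule that fits every label: ≡ 3 (mod 5) — true of each 'Yes' example, false of each 'No' one.
53: 53 mod 5 = 3, satisfies this → Yes.
16: 16 mod 5 = 1, fails this test → No.
60: 60 mod 5 = 0, fails this test → No.

Yes, No, No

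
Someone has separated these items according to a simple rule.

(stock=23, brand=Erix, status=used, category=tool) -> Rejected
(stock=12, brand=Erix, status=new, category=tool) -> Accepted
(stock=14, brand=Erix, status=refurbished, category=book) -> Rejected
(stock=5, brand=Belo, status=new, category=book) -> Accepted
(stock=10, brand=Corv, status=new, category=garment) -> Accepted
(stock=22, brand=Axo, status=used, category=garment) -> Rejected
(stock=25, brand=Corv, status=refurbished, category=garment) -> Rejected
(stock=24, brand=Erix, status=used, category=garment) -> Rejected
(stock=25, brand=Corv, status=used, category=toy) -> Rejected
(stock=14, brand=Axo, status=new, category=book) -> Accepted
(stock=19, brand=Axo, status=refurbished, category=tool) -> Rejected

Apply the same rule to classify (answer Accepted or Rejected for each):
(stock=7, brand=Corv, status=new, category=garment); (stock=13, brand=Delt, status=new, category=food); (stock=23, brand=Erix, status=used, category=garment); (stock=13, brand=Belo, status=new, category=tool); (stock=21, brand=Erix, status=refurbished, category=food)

Accepted, Accepted, Rejected, Accepted, Rejected

Rule: status is new. This holds for each 'Accepted' example and fails for each 'Rejected' one.
(stock=7, brand=Corv, status=new, category=garment): status is new — passes, so Accepted. (stock=13, brand=Delt, status=new, category=food): status is new — passes, so Accepted. (stock=23, brand=Erix, status=used, category=garment): status is used — does not pass, so Rejected. (stock=13, brand=Belo, status=new, category=tool): status is new — passes, so Accepted. (stock=21, brand=Erix, status=refurbished, category=food): status is refurbished — does not pass, so Rejected.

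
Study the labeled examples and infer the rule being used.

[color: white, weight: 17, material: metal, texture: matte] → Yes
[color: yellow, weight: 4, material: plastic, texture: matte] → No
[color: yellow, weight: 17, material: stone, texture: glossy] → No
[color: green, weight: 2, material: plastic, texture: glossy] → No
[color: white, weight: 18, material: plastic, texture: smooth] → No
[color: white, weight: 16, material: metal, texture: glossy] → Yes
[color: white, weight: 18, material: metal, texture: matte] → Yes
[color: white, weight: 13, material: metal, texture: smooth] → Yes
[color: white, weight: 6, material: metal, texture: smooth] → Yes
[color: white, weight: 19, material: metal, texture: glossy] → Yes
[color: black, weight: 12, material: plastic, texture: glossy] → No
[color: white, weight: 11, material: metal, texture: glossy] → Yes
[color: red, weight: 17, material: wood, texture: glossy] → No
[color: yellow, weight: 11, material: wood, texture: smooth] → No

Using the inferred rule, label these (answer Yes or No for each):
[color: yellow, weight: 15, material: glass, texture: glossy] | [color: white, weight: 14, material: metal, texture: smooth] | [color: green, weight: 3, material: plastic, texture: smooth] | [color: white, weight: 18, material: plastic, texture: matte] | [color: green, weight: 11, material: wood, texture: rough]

No, Yes, No, No, No

The classifier is using: material is metal.
No: [color: yellow, weight: 15, material: glass, texture: glossy], since material is glass.
Yes: [color: white, weight: 14, material: metal, texture: smooth], since material is metal.
No: [color: green, weight: 3, material: plastic, texture: smooth], since material is plastic.
No: [color: white, weight: 18, material: plastic, texture: matte], since material is plastic.
No: [color: green, weight: 11, material: wood, texture: rough], since material is wood.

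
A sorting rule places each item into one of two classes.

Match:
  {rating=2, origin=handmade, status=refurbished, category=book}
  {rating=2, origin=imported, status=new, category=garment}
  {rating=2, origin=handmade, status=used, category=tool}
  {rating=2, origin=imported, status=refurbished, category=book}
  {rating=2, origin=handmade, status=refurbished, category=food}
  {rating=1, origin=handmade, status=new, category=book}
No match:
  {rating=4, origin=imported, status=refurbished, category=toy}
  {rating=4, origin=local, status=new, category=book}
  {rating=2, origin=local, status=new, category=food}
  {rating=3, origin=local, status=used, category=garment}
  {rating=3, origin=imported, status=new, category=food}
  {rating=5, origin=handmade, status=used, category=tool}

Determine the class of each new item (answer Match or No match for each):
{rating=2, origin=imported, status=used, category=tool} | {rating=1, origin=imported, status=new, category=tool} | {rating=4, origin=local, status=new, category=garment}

Match, Match, No match

Rule: origin is not local AND rating ≤ 2. This holds for each 'Match' example and fails for each 'No match' one.
{rating=2, origin=imported, status=used, category=tool} → origin is imported, rating = 2 → Match.
{rating=1, origin=imported, status=new, category=tool} → origin is imported, rating = 1 → Match.
{rating=4, origin=local, status=new, category=garment} → origin is local, rating = 4 → No match.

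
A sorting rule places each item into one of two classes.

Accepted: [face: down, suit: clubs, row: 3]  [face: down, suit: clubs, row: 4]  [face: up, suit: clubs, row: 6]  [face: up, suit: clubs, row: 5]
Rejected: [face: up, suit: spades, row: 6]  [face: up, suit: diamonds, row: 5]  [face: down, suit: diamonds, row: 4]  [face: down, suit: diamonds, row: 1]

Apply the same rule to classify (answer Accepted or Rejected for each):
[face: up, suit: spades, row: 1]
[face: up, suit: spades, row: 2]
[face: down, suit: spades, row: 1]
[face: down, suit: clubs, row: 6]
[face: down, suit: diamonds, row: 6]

Rejected, Rejected, Rejected, Accepted, Rejected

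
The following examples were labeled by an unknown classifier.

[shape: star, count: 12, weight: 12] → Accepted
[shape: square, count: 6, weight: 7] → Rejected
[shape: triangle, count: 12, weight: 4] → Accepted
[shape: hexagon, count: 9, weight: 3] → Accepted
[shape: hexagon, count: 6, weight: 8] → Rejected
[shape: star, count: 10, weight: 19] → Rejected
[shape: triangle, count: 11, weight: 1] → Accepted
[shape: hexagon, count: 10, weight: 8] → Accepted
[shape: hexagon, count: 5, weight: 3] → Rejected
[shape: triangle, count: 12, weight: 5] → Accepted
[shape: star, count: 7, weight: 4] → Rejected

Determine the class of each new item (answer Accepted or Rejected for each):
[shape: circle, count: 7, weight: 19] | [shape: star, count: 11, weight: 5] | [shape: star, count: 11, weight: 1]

Rejected, Accepted, Accepted

Every 'Accepted' example satisfies: count ≥ 9 AND weight ≤ 12. None of the 'Rejected' examples do.
Rejected: [shape: circle, count: 7, weight: 19], since count = 7, weight = 19. Accepted: [shape: star, count: 11, weight: 5], since count = 11, weight = 5. Accepted: [shape: star, count: 11, weight: 1], since count = 11, weight = 1.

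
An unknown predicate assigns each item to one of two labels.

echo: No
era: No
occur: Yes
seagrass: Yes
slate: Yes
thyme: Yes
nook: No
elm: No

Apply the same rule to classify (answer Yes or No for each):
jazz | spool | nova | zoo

No, Yes, No, No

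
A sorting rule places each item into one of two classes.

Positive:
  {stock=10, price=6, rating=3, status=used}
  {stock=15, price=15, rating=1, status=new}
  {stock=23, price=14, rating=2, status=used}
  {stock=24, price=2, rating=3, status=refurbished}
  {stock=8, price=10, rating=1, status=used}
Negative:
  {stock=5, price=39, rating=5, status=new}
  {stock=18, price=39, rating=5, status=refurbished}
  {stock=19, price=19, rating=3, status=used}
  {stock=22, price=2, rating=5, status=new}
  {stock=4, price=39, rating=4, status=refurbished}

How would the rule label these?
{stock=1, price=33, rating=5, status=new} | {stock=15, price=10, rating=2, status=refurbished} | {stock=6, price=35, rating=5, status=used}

Every 'Positive' example satisfies: rating ≤ 3 AND price ≤ 15. None of the 'Negative' examples do.
{stock=1, price=33, rating=5, status=new}: rating = 5, price = 33, does not satisfy this → Negative. {stock=15, price=10, rating=2, status=refurbished}: rating = 2, price = 10, satisfies this → Positive. {stock=6, price=35, rating=5, status=used}: rating = 5, price = 35, does not satisfy this → Negative.

Negative, Positive, Negative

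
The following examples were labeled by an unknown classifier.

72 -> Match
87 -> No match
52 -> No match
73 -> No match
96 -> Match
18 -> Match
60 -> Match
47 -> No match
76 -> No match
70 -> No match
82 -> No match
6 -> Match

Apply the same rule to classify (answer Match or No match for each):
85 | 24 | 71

Looking at the examples, the only property every 'Match' case has and every 'No match' case lacks is: multiple of 6.

No match, Match, No match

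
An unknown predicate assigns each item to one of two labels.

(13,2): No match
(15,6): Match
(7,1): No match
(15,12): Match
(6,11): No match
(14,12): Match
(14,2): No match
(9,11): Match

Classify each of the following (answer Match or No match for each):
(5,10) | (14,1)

No match, No match

A rule that fits every label: sum ≥ 20 — true of each 'Match' example, false of each 'No match' one.
(5,10): 5+10 = 15, fails the rule → No match.
(14,1): 14+1 = 15, fails the rule → No match.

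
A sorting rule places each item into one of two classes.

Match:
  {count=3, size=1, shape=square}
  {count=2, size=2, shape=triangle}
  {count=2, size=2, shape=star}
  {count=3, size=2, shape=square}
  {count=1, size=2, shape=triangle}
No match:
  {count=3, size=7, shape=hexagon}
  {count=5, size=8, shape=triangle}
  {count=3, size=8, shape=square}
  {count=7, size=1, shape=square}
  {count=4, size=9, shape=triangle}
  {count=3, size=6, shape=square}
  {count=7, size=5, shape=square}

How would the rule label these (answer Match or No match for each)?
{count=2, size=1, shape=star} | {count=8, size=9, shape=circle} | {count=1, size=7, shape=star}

Match, No match, No match

A rule that fits every label: size ≤ 2 AND count ≤ 3 — true of each 'Match' example, false of each 'No match' one.
{count=2, size=1, shape=star}: size = 1, count = 2 — qualifies, so Match.
{count=8, size=9, shape=circle}: size = 9, count = 8 — does not fit, so No match.
{count=1, size=7, shape=star}: size = 7, count = 1 — does not fit, so No match.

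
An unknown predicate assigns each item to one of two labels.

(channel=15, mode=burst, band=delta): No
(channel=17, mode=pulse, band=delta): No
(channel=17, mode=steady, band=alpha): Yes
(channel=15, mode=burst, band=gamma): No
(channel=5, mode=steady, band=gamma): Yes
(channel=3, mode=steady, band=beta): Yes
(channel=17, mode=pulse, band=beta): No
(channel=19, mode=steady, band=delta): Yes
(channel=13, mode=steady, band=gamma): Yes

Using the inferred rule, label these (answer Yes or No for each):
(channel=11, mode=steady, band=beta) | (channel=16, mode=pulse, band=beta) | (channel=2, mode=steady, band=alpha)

The pattern is that an item is 'Yes' exactly when: mode is steady.
(channel=11, mode=steady, band=beta) → mode is steady → Yes. (channel=16, mode=pulse, band=beta) → mode is pulse → No. (channel=2, mode=steady, band=alpha) → mode is steady → Yes.

Yes, No, Yes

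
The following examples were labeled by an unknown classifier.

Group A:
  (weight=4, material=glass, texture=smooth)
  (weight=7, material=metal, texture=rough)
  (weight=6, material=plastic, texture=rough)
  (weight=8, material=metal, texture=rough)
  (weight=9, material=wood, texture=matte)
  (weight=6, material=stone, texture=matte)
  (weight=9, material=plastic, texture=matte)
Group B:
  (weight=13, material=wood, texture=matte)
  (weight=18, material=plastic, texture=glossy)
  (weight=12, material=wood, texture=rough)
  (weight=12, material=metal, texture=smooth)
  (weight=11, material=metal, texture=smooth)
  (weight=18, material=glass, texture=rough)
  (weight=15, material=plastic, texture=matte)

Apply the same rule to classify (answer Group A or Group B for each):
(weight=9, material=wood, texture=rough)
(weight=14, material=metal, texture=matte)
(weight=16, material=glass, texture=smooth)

'Group A' ⟺ weight ≤ 9.
(weight=9, material=wood, texture=rough) → weight = 9 → Group A. (weight=14, material=metal, texture=matte) → weight = 14 → Group B. (weight=16, material=glass, texture=smooth) → weight = 16 → Group B.

Group A, Group B, Group B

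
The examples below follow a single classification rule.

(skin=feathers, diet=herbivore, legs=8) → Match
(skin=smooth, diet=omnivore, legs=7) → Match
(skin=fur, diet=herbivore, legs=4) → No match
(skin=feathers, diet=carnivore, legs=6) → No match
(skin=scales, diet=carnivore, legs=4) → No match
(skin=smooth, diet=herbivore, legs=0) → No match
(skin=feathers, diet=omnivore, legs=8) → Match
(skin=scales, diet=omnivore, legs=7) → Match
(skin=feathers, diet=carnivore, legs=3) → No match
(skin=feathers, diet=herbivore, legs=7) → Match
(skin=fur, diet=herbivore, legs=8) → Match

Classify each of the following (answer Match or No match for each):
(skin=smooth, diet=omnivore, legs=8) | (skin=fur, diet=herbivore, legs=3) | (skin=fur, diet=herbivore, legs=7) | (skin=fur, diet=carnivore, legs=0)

'Match' ⟺ legs ≥ 7.
(skin=smooth, diet=omnivore, legs=8) — legs = 8, hence Match. (skin=fur, diet=herbivore, legs=3) — legs = 3, hence No match. (skin=fur, diet=herbivore, legs=7) — legs = 7, hence Match. (skin=fur, diet=carnivore, legs=0) — legs = 0, hence No match.

Match, No match, Match, No match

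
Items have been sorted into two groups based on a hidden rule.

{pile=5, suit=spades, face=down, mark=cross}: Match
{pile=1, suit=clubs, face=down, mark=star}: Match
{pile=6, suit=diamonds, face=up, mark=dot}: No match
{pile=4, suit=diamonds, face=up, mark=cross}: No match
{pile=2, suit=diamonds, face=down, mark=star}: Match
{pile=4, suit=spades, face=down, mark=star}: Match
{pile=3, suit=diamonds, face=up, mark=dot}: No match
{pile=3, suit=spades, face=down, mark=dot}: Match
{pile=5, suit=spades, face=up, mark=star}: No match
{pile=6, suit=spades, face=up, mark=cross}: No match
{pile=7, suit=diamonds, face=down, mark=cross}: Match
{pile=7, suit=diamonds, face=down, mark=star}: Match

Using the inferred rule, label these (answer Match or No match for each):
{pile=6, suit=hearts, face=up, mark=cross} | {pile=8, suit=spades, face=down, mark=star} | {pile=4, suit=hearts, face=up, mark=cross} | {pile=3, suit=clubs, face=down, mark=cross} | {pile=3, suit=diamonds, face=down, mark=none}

No match, Match, No match, Match, Match

Rule: face is down. This holds for each 'Match' example and fails for each 'No match' one.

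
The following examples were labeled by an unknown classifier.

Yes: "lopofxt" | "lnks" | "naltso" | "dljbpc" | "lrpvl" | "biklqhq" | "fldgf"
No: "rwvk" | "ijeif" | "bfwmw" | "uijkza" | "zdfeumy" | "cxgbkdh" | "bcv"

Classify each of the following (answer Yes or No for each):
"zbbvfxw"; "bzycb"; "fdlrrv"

No, No, Yes

The pattern is that an item is 'Yes' exactly when: contains 'l'.
"zbbvfxw": No (no 'l'). "bzycb": No (no 'l'). "fdlrrv": Yes (has 'l').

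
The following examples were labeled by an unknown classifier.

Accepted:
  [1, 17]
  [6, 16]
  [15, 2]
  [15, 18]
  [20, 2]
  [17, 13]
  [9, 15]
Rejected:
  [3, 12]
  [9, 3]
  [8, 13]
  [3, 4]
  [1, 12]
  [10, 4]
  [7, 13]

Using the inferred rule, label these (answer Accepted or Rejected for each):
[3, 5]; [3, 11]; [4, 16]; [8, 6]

Rejected, Rejected, Accepted, Rejected

All 'Accepted' examples share one property — max ≥ 15 — and every 'Rejected' example lacks it.
[3, 5]: max 5, does not fit → Rejected.
[3, 11]: max 11, does not fit → Rejected.
[4, 16]: max 16, fits → Accepted.
[8, 6]: max 8, does not fit → Rejected.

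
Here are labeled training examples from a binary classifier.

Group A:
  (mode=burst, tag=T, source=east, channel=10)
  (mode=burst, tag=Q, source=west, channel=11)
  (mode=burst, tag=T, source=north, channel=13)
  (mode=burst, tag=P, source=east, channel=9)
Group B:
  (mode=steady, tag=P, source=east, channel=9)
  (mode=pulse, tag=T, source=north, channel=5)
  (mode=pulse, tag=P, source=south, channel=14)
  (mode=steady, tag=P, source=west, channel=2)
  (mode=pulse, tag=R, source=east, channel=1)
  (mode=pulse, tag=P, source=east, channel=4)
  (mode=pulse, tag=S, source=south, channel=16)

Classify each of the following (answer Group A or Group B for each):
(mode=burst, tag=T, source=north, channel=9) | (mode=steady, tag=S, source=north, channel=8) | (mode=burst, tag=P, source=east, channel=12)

A rule that fits every label: mode is burst — true of each 'Group A' example, false of each 'Group B' one.
(mode=burst, tag=T, source=north, channel=9): mode is burst — fits, so Group A. (mode=steady, tag=S, source=north, channel=8): mode is steady — fails this test, so Group B. (mode=burst, tag=P, source=east, channel=12): mode is burst — fits, so Group A.

Group A, Group B, Group A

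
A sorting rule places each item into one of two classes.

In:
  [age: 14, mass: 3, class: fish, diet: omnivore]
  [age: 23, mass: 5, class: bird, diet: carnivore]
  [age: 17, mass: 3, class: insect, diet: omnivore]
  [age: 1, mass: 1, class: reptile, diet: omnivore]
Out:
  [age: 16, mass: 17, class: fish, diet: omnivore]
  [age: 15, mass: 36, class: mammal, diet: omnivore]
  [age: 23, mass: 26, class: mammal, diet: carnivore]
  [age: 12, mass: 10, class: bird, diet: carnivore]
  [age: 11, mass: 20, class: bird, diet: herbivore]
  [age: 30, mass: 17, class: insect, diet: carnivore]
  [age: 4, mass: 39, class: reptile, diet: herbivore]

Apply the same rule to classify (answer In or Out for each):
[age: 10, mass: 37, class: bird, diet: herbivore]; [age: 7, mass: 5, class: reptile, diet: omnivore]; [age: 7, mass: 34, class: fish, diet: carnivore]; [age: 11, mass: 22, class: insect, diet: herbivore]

Out, In, Out, Out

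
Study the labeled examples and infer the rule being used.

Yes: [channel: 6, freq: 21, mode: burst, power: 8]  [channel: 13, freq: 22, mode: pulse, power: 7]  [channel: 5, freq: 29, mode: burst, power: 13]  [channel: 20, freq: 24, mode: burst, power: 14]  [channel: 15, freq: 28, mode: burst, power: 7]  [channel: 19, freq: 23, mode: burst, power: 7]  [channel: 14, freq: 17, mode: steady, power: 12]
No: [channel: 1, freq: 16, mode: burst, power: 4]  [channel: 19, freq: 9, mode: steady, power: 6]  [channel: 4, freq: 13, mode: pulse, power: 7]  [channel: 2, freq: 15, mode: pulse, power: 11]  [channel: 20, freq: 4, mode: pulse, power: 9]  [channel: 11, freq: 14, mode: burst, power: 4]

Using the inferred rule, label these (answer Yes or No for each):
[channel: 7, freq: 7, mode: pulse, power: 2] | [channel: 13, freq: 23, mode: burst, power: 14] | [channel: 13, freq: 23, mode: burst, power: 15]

Rule: freq ≥ 17. This holds for each 'Yes' example and fails for each 'No' one.
[channel: 7, freq: 7, mode: pulse, power: 2]: No (freq = 7). [channel: 13, freq: 23, mode: burst, power: 14]: Yes (freq = 23). [channel: 13, freq: 23, mode: burst, power: 15]: Yes (freq = 23).

No, Yes, Yes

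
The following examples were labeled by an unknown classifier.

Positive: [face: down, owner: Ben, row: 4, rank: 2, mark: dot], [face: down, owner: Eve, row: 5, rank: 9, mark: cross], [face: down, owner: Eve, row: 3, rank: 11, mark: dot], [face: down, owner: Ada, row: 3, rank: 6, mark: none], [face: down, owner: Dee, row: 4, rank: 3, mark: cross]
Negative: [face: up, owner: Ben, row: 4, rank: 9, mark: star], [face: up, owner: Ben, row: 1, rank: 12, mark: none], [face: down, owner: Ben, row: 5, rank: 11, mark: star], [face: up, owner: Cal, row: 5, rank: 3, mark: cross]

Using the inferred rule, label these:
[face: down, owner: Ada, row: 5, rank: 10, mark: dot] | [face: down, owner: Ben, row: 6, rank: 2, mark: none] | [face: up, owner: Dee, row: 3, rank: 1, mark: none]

Positive, Positive, Negative

The common property of the 'Positive' items is: face is down AND mark is not star. No 'Negative' item has it.
[face: down, owner: Ada, row: 5, rank: 10, mark: dot]: Positive (face is down, mark is dot).
[face: down, owner: Ben, row: 6, rank: 2, mark: none]: Positive (face is down, mark is none).
[face: up, owner: Dee, row: 3, rank: 1, mark: none]: Negative (face is up, mark is none).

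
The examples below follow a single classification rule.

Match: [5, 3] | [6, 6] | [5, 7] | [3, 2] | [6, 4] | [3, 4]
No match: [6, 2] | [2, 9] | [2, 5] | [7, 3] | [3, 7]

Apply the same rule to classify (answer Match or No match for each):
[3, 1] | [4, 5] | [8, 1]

The pattern is that an item is 'Match' exactly when: |first − second| ≤ 2.
[3, 1]: |3−1| = 2 — qualifies, so Match. [4, 5]: |4−5| = 1 — qualifies, so Match. [8, 1]: |8−1| = 7 — fails the rule, so No match.

Match, Match, No match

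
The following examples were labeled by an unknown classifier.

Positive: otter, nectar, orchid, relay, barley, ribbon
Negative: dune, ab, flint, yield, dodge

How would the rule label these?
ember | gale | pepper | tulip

Positive, Negative, Positive, Negative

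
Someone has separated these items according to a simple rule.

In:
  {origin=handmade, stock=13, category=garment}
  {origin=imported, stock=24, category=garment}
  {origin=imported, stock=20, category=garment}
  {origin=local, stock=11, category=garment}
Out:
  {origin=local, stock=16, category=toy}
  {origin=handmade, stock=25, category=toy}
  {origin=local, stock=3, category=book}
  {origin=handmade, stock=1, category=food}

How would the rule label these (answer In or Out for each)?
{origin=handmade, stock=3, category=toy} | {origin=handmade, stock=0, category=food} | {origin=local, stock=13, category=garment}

Out, Out, In

All 'In' examples share one property — category is garment — and every 'Out' example lacks it.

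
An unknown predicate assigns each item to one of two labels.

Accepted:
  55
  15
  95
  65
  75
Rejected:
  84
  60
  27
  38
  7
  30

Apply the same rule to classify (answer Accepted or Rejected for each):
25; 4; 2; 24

Accepted, Rejected, Rejected, Rejected

Every 'Accepted' example satisfies: ends in digit 5. None of the 'Rejected' examples do.
25: last digit 5, passes → Accepted. 4: last digit 4, fails the rule → Rejected. 2: last digit 2, fails the rule → Rejected. 24: last digit 4, fails the rule → Rejected.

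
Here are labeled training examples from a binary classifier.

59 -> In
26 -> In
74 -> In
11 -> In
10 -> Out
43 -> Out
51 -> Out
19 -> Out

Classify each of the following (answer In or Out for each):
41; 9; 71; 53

A rule that fits every label: ≡ 2 (mod 3) — true of each 'In' example, false of each 'Out' one.
41: In (41 mod 3 = 2). 9: Out (9 mod 3 = 0). 71: In (71 mod 3 = 2). 53: In (53 mod 3 = 2).

In, Out, In, In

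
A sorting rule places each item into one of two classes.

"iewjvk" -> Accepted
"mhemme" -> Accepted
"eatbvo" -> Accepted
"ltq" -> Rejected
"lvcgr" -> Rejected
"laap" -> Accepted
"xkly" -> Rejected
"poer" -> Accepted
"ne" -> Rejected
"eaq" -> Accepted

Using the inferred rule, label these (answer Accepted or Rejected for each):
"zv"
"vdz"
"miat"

A rule that fits every label: has ≥ 2 vowels — true of each 'Accepted' example, false of each 'Rejected' one.
Rejected: "zv", since 0 vowels.
Rejected: "vdz", since 0 vowels.
Accepted: "miat", since 2 vowels.

Rejected, Rejected, Accepted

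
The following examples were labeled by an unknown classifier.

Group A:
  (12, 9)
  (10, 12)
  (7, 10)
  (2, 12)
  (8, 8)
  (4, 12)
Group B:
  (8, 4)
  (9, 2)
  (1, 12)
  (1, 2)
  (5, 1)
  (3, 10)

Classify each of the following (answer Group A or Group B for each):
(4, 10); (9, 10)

Group A, Group A

The distinguishing property — sum ≥ 14 — holds for all the 'Group A' cases and none of the 'Group B' cases.
(4, 10): 4+10 = 14, fits → Group A.
(9, 10): 9+10 = 19, fits → Group A.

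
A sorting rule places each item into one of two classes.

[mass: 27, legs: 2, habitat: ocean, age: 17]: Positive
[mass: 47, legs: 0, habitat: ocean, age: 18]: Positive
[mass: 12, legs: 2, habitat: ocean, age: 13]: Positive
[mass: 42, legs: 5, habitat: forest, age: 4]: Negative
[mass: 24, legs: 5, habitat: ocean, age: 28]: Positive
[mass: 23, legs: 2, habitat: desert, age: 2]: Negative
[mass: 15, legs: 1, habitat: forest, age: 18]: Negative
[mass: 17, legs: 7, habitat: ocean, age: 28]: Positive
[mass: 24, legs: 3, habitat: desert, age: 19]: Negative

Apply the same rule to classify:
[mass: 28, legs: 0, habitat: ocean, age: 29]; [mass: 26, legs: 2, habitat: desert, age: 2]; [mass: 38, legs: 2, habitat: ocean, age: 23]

A rule that fits every label: habitat is ocean — true of each 'Positive' example, false of each 'Negative' one.

Positive, Negative, Positive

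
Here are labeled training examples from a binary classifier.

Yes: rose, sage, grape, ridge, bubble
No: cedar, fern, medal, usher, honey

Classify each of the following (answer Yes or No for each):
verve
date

The rule appears to be: ends with 'e'.

Yes, Yes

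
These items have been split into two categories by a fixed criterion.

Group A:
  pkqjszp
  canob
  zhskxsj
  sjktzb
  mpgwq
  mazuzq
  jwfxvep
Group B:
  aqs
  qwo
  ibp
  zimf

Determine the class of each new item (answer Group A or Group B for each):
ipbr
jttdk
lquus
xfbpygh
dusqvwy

Group B, Group A, Group A, Group A, Group A

The simplest hypothesis consistent with all the labels is: length ≥ 5.
Group B: ipbr, since length 4. Group A: jttdk, since length 5. Group A: lquus, since length 5. Group A: xfbpygh, since length 7. Group A: dusqvwy, since length 7.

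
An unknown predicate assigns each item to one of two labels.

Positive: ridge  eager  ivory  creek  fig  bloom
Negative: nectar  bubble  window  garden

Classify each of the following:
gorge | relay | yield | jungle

The simplest hypothesis consistent with all the labels is: odd length.
Positive: gorge, since length 5.
Positive: relay, since length 5.
Positive: yield, since length 5.
Negative: jungle, since length 6.

Positive, Positive, Positive, Negative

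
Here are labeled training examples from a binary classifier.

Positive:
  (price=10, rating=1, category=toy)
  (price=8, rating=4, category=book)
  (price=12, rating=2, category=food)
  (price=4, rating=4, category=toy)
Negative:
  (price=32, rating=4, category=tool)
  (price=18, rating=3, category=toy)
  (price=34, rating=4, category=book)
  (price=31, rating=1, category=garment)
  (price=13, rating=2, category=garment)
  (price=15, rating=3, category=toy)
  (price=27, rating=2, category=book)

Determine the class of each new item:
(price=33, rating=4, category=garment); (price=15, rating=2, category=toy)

The rule appears to be: price ≤ 12.
Negative: (price=33, rating=4, category=garment), since price = 33. Negative: (price=15, rating=2, category=toy), since price = 15.

Negative, Negative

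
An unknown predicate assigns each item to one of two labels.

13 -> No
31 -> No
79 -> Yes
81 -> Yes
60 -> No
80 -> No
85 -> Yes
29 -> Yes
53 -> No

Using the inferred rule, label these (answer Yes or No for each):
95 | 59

Rule: digit sum ≥ 9. This holds for each 'Yes' example and fails for each 'No' one.
95 — digit sum 9+5 = 14, hence Yes. 59 — digit sum 5+9 = 14, hence Yes.

Yes, Yes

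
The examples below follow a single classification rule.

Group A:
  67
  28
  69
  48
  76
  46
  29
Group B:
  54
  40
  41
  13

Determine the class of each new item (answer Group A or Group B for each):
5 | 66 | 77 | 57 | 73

Group B, Group A, Group A, Group A, Group A

The pattern is that an item is 'Group A' exactly when: digit sum ≥ 10.
5: digit sum 5, fails the rule → Group B. 66: digit sum 6+6 = 12, matches → Group A. 77: digit sum 7+7 = 14, matches → Group A. 57: digit sum 5+7 = 12, matches → Group A. 73: digit sum 7+3 = 10, matches → Group A.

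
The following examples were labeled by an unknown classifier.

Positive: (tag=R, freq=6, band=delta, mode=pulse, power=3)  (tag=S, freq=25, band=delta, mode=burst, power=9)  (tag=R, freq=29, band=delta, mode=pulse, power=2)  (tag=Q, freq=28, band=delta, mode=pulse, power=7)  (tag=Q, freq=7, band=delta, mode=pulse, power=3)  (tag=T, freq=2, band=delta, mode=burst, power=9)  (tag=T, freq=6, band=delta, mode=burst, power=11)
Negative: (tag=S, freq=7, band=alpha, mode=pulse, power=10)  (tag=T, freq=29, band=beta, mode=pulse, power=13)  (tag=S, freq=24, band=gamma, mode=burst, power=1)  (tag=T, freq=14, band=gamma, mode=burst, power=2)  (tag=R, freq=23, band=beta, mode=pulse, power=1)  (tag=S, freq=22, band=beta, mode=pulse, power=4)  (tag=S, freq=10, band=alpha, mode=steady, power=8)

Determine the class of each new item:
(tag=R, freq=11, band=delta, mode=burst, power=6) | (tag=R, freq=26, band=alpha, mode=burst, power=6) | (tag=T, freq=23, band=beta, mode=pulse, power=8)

'Positive' ⟺ band is delta.
(tag=R, freq=11, band=delta, mode=burst, power=6): band is delta — fits, so Positive. (tag=R, freq=26, band=alpha, mode=burst, power=6): band is alpha — does not satisfy this, so Negative. (tag=T, freq=23, band=beta, mode=pulse, power=8): band is beta — does not satisfy this, so Negative.

Positive, Negative, Negative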